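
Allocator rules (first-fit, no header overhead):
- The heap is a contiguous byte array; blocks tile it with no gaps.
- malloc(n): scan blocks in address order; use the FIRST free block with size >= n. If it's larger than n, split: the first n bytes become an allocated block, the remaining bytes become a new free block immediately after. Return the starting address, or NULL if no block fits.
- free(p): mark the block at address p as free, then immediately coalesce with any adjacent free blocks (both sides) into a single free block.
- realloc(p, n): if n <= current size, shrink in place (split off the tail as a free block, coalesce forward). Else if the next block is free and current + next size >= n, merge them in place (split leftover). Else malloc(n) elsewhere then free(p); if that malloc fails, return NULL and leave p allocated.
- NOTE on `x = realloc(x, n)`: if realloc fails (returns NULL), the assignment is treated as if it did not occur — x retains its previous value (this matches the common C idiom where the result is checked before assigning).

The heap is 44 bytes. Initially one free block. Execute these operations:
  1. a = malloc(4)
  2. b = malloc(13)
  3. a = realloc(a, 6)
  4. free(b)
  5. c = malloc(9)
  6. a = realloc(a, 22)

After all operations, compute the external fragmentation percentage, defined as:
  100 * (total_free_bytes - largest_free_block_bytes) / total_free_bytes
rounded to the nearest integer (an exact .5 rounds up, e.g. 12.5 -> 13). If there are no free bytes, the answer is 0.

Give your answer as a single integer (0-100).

Answer: 38

Derivation:
Op 1: a = malloc(4) -> a = 0; heap: [0-3 ALLOC][4-43 FREE]
Op 2: b = malloc(13) -> b = 4; heap: [0-3 ALLOC][4-16 ALLOC][17-43 FREE]
Op 3: a = realloc(a, 6) -> a = 17; heap: [0-3 FREE][4-16 ALLOC][17-22 ALLOC][23-43 FREE]
Op 4: free(b) -> (freed b); heap: [0-16 FREE][17-22 ALLOC][23-43 FREE]
Op 5: c = malloc(9) -> c = 0; heap: [0-8 ALLOC][9-16 FREE][17-22 ALLOC][23-43 FREE]
Op 6: a = realloc(a, 22) -> a = 17; heap: [0-8 ALLOC][9-16 FREE][17-38 ALLOC][39-43 FREE]
Free blocks: [8 5] total_free=13 largest=8 -> 100*(13-8)/13 = 500/13 ≈ 38.462 -> rounds to 38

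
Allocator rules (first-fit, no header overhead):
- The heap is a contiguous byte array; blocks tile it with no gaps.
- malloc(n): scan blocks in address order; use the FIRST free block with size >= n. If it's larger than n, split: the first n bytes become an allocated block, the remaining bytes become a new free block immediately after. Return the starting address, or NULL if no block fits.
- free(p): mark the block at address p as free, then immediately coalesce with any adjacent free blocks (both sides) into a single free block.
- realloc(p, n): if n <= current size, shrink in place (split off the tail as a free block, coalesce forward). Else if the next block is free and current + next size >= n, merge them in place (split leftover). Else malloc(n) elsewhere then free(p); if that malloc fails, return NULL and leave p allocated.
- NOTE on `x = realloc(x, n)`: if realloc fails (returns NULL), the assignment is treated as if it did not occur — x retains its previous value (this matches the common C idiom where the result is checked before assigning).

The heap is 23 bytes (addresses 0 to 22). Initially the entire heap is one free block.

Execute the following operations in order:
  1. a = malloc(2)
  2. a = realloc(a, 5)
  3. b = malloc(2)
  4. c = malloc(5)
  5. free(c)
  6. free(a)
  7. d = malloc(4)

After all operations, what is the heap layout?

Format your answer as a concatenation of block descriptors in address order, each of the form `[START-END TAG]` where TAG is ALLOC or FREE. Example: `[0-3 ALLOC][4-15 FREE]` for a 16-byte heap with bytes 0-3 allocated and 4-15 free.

Op 1: a = malloc(2) -> a = 0; heap: [0-1 ALLOC][2-22 FREE]
Op 2: a = realloc(a, 5) -> a = 0; heap: [0-4 ALLOC][5-22 FREE]
Op 3: b = malloc(2) -> b = 5; heap: [0-4 ALLOC][5-6 ALLOC][7-22 FREE]
Op 4: c = malloc(5) -> c = 7; heap: [0-4 ALLOC][5-6 ALLOC][7-11 ALLOC][12-22 FREE]
Op 5: free(c) -> (freed c); heap: [0-4 ALLOC][5-6 ALLOC][7-22 FREE]
Op 6: free(a) -> (freed a); heap: [0-4 FREE][5-6 ALLOC][7-22 FREE]
Op 7: d = malloc(4) -> d = 0; heap: [0-3 ALLOC][4-4 FREE][5-6 ALLOC][7-22 FREE]

Answer: [0-3 ALLOC][4-4 FREE][5-6 ALLOC][7-22 FREE]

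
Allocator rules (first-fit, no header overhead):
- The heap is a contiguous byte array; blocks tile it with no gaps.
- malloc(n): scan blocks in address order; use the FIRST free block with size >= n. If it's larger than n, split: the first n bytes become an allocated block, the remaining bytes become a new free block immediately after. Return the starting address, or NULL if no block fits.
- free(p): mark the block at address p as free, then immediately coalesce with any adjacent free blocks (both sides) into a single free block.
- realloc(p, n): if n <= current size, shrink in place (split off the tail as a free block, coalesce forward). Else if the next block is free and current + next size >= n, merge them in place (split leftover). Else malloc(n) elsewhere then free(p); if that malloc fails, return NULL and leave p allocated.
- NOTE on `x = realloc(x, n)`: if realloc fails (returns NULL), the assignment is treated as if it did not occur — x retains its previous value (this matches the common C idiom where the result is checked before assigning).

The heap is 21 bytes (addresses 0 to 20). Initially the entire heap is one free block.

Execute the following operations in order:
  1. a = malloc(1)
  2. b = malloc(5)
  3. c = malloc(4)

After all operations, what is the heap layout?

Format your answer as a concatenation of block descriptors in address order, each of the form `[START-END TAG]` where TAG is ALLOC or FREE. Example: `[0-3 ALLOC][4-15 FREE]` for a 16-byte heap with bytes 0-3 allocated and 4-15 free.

Op 1: a = malloc(1) -> a = 0; heap: [0-0 ALLOC][1-20 FREE]
Op 2: b = malloc(5) -> b = 1; heap: [0-0 ALLOC][1-5 ALLOC][6-20 FREE]
Op 3: c = malloc(4) -> c = 6; heap: [0-0 ALLOC][1-5 ALLOC][6-9 ALLOC][10-20 FREE]

Answer: [0-0 ALLOC][1-5 ALLOC][6-9 ALLOC][10-20 FREE]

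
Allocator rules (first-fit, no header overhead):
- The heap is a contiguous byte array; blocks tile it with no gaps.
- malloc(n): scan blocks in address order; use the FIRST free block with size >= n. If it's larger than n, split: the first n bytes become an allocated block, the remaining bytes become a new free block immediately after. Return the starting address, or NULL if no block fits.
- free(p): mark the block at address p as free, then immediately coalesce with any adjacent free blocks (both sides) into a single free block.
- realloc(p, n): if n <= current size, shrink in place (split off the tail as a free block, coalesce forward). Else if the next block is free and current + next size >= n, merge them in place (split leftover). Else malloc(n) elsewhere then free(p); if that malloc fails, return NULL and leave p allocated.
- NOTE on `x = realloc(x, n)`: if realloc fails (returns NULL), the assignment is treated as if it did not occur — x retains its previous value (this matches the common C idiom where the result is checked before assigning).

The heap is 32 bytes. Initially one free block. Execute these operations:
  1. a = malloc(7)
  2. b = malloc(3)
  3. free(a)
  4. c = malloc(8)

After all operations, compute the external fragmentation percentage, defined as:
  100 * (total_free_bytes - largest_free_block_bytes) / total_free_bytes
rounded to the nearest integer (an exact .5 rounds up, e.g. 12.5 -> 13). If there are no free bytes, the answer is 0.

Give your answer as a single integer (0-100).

Answer: 33

Derivation:
Op 1: a = malloc(7) -> a = 0; heap: [0-6 ALLOC][7-31 FREE]
Op 2: b = malloc(3) -> b = 7; heap: [0-6 ALLOC][7-9 ALLOC][10-31 FREE]
Op 3: free(a) -> (freed a); heap: [0-6 FREE][7-9 ALLOC][10-31 FREE]
Op 4: c = malloc(8) -> c = 10; heap: [0-6 FREE][7-9 ALLOC][10-17 ALLOC][18-31 FREE]
Free blocks: [7 14] total_free=21 largest=14 -> 100*(21-14)/21 = 700/21 ≈ 33.333 -> rounds to 33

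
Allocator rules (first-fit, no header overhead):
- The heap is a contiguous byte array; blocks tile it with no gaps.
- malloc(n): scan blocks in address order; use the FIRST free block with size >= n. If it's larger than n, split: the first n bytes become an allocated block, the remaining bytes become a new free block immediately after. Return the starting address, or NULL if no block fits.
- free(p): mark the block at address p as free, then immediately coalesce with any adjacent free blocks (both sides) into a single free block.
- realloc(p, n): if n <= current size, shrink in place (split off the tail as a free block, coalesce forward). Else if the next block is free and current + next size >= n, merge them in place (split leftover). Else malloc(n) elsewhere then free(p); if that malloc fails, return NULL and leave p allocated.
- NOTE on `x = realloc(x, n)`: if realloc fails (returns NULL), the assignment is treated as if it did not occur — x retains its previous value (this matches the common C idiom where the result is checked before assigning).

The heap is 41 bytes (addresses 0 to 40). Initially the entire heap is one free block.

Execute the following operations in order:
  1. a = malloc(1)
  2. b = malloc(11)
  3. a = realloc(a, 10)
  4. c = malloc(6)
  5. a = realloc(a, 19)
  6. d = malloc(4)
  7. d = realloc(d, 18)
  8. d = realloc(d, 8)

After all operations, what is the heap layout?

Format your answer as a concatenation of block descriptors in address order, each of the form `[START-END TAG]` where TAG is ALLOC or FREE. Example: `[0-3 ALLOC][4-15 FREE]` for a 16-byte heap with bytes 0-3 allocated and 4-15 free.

Answer: [0-0 FREE][1-11 ALLOC][12-21 ALLOC][22-27 ALLOC][28-35 ALLOC][36-40 FREE]

Derivation:
Op 1: a = malloc(1) -> a = 0; heap: [0-0 ALLOC][1-40 FREE]
Op 2: b = malloc(11) -> b = 1; heap: [0-0 ALLOC][1-11 ALLOC][12-40 FREE]
Op 3: a = realloc(a, 10) -> a = 12; heap: [0-0 FREE][1-11 ALLOC][12-21 ALLOC][22-40 FREE]
Op 4: c = malloc(6) -> c = 22; heap: [0-0 FREE][1-11 ALLOC][12-21 ALLOC][22-27 ALLOC][28-40 FREE]
Op 5: a = realloc(a, 19) -> NULL (a unchanged); heap: [0-0 FREE][1-11 ALLOC][12-21 ALLOC][22-27 ALLOC][28-40 FREE]
Op 6: d = malloc(4) -> d = 28; heap: [0-0 FREE][1-11 ALLOC][12-21 ALLOC][22-27 ALLOC][28-31 ALLOC][32-40 FREE]
Op 7: d = realloc(d, 18) -> NULL (d unchanged); heap: [0-0 FREE][1-11 ALLOC][12-21 ALLOC][22-27 ALLOC][28-31 ALLOC][32-40 FREE]
Op 8: d = realloc(d, 8) -> d = 28; heap: [0-0 FREE][1-11 ALLOC][12-21 ALLOC][22-27 ALLOC][28-35 ALLOC][36-40 FREE]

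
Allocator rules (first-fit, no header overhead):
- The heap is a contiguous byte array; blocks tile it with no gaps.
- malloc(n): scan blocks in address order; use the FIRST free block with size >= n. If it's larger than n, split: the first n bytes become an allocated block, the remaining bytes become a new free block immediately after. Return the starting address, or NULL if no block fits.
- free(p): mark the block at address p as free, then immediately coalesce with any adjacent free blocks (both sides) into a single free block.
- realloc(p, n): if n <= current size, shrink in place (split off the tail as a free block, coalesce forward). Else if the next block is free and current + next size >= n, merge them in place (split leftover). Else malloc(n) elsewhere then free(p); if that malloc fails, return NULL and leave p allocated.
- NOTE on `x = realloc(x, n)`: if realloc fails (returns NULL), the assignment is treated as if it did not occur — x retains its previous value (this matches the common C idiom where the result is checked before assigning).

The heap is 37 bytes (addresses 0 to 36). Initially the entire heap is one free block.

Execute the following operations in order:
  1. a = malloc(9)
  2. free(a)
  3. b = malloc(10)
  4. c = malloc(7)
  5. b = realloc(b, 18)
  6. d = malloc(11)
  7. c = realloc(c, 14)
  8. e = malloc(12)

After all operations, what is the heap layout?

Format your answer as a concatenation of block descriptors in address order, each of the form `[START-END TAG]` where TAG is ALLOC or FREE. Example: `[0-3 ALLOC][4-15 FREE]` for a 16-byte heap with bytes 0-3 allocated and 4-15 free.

Answer: [0-9 FREE][10-16 ALLOC][17-34 ALLOC][35-36 FREE]

Derivation:
Op 1: a = malloc(9) -> a = 0; heap: [0-8 ALLOC][9-36 FREE]
Op 2: free(a) -> (freed a); heap: [0-36 FREE]
Op 3: b = malloc(10) -> b = 0; heap: [0-9 ALLOC][10-36 FREE]
Op 4: c = malloc(7) -> c = 10; heap: [0-9 ALLOC][10-16 ALLOC][17-36 FREE]
Op 5: b = realloc(b, 18) -> b = 17; heap: [0-9 FREE][10-16 ALLOC][17-34 ALLOC][35-36 FREE]
Op 6: d = malloc(11) -> d = NULL; heap: [0-9 FREE][10-16 ALLOC][17-34 ALLOC][35-36 FREE]
Op 7: c = realloc(c, 14) -> NULL (c unchanged); heap: [0-9 FREE][10-16 ALLOC][17-34 ALLOC][35-36 FREE]
Op 8: e = malloc(12) -> e = NULL; heap: [0-9 FREE][10-16 ALLOC][17-34 ALLOC][35-36 FREE]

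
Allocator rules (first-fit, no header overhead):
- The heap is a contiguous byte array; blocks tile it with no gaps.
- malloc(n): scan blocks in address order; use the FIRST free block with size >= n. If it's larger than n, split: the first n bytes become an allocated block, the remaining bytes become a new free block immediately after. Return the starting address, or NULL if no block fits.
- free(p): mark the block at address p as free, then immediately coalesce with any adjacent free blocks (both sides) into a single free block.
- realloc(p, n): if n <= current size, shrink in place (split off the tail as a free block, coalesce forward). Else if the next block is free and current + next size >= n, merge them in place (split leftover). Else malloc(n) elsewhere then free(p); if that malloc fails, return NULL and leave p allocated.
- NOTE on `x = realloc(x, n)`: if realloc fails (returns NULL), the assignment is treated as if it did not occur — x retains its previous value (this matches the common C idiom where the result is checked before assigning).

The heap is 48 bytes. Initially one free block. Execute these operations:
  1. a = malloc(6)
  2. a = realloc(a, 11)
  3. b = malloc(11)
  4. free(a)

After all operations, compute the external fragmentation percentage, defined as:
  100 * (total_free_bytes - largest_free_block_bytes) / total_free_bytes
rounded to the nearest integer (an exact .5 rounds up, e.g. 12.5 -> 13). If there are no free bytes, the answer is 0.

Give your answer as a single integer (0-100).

Op 1: a = malloc(6) -> a = 0; heap: [0-5 ALLOC][6-47 FREE]
Op 2: a = realloc(a, 11) -> a = 0; heap: [0-10 ALLOC][11-47 FREE]
Op 3: b = malloc(11) -> b = 11; heap: [0-10 ALLOC][11-21 ALLOC][22-47 FREE]
Op 4: free(a) -> (freed a); heap: [0-10 FREE][11-21 ALLOC][22-47 FREE]
Free blocks: [11 26] total_free=37 largest=26 -> 100*(37-26)/37 = 1100/37 ≈ 29.730 -> rounds to 30

Answer: 30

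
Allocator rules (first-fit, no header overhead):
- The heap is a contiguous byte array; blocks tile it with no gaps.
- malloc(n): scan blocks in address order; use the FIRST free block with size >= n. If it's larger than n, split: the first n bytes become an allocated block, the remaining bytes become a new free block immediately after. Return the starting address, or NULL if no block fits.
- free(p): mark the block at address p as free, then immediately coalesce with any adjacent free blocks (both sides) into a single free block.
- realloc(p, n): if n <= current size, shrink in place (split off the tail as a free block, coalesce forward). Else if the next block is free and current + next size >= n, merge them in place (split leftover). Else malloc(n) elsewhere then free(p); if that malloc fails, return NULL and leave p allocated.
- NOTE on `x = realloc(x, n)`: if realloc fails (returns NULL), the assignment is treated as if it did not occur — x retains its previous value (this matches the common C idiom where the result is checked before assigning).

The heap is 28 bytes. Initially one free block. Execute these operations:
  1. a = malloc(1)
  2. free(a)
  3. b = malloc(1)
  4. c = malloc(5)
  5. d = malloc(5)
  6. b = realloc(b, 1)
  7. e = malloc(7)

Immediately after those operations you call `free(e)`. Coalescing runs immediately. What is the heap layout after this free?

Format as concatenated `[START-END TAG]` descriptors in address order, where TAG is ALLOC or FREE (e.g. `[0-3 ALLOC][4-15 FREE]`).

Op 1: a = malloc(1) -> a = 0; heap: [0-0 ALLOC][1-27 FREE]
Op 2: free(a) -> (freed a); heap: [0-27 FREE]
Op 3: b = malloc(1) -> b = 0; heap: [0-0 ALLOC][1-27 FREE]
Op 4: c = malloc(5) -> c = 1; heap: [0-0 ALLOC][1-5 ALLOC][6-27 FREE]
Op 5: d = malloc(5) -> d = 6; heap: [0-0 ALLOC][1-5 ALLOC][6-10 ALLOC][11-27 FREE]
Op 6: b = realloc(b, 1) -> b = 0; heap: [0-0 ALLOC][1-5 ALLOC][6-10 ALLOC][11-27 FREE]
Op 7: e = malloc(7) -> e = 11; heap: [0-0 ALLOC][1-5 ALLOC][6-10 ALLOC][11-17 ALLOC][18-27 FREE]
free(e): e = 11 -> block [11-17 ALLOC]; mark free, coalesce with adjacent free neighbors -> [0-0 ALLOC][1-5 ALLOC][6-10 ALLOC][11-27 FREE]

Answer: [0-0 ALLOC][1-5 ALLOC][6-10 ALLOC][11-27 FREE]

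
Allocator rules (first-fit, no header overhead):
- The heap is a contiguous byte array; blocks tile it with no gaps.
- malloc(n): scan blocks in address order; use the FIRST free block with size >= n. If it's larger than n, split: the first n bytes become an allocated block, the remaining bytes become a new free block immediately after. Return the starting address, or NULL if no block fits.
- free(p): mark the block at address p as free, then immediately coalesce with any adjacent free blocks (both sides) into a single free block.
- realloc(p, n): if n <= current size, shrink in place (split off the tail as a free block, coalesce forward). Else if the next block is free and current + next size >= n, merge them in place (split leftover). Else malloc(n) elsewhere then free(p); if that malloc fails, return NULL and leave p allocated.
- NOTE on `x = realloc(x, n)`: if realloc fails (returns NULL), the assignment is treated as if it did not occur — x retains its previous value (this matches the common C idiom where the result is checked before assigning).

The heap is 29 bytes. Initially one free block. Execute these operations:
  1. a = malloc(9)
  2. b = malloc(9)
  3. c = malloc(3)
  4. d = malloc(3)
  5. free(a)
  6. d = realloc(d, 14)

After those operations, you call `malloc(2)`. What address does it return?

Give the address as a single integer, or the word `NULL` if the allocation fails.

Op 1: a = malloc(9) -> a = 0; heap: [0-8 ALLOC][9-28 FREE]
Op 2: b = malloc(9) -> b = 9; heap: [0-8 ALLOC][9-17 ALLOC][18-28 FREE]
Op 3: c = malloc(3) -> c = 18; heap: [0-8 ALLOC][9-17 ALLOC][18-20 ALLOC][21-28 FREE]
Op 4: d = malloc(3) -> d = 21; heap: [0-8 ALLOC][9-17 ALLOC][18-20 ALLOC][21-23 ALLOC][24-28 FREE]
Op 5: free(a) -> (freed a); heap: [0-8 FREE][9-17 ALLOC][18-20 ALLOC][21-23 ALLOC][24-28 FREE]
Op 6: d = realloc(d, 14) -> NULL (d unchanged); heap: [0-8 FREE][9-17 ALLOC][18-20 ALLOC][21-23 ALLOC][24-28 FREE]
malloc(2): first-fit scan over [0-8 FREE][9-17 ALLOC][18-20 ALLOC][21-23 ALLOC][24-28 FREE] -> 0

Answer: 0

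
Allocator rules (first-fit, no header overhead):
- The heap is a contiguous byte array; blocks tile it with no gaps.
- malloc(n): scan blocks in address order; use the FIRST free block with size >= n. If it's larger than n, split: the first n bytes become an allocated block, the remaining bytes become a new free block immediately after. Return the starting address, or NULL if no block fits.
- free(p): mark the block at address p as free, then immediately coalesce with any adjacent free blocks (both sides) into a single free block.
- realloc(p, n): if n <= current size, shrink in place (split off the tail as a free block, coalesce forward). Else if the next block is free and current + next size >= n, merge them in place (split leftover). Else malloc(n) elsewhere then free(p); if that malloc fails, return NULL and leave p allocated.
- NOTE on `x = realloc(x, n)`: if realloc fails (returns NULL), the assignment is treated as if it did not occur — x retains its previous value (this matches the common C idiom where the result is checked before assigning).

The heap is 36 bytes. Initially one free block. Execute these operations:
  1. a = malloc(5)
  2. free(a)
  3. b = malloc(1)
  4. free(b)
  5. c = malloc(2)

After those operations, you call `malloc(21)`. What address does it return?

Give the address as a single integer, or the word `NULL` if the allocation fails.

Op 1: a = malloc(5) -> a = 0; heap: [0-4 ALLOC][5-35 FREE]
Op 2: free(a) -> (freed a); heap: [0-35 FREE]
Op 3: b = malloc(1) -> b = 0; heap: [0-0 ALLOC][1-35 FREE]
Op 4: free(b) -> (freed b); heap: [0-35 FREE]
Op 5: c = malloc(2) -> c = 0; heap: [0-1 ALLOC][2-35 FREE]
malloc(21): first-fit scan over [0-1 ALLOC][2-35 FREE] -> 2

Answer: 2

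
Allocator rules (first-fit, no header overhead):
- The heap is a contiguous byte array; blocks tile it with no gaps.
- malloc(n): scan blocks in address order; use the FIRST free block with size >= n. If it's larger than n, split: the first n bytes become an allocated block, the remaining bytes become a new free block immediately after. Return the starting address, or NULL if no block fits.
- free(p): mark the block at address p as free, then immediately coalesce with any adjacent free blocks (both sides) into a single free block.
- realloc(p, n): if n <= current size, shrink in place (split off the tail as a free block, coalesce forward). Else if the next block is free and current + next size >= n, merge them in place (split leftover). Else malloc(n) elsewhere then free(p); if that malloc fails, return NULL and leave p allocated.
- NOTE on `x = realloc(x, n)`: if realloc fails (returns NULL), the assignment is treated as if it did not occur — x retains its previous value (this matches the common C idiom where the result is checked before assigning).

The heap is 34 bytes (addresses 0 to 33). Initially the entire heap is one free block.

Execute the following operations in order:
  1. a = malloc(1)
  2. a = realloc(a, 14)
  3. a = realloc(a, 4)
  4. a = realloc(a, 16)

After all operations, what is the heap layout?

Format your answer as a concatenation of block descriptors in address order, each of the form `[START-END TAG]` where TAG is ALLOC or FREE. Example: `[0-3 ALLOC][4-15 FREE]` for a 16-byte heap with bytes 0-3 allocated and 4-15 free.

Op 1: a = malloc(1) -> a = 0; heap: [0-0 ALLOC][1-33 FREE]
Op 2: a = realloc(a, 14) -> a = 0; heap: [0-13 ALLOC][14-33 FREE]
Op 3: a = realloc(a, 4) -> a = 0; heap: [0-3 ALLOC][4-33 FREE]
Op 4: a = realloc(a, 16) -> a = 0; heap: [0-15 ALLOC][16-33 FREE]

Answer: [0-15 ALLOC][16-33 FREE]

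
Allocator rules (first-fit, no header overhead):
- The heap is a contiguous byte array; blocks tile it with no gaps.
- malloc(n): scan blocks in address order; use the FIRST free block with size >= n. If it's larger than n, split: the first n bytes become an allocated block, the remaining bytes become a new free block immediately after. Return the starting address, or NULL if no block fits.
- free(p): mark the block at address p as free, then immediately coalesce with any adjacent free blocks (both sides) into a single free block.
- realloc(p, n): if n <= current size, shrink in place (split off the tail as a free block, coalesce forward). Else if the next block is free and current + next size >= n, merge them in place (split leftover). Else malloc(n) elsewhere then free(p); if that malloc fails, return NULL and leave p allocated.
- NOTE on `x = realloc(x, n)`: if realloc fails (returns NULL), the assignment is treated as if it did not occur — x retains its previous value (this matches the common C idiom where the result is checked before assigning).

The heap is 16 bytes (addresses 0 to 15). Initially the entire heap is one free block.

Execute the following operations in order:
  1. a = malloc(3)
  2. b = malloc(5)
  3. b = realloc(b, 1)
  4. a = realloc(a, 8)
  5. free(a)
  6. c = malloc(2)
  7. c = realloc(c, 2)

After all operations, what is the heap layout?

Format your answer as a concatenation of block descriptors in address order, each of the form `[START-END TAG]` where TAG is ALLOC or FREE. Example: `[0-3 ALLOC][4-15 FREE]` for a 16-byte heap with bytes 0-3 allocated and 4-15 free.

Answer: [0-1 ALLOC][2-2 FREE][3-3 ALLOC][4-15 FREE]

Derivation:
Op 1: a = malloc(3) -> a = 0; heap: [0-2 ALLOC][3-15 FREE]
Op 2: b = malloc(5) -> b = 3; heap: [0-2 ALLOC][3-7 ALLOC][8-15 FREE]
Op 3: b = realloc(b, 1) -> b = 3; heap: [0-2 ALLOC][3-3 ALLOC][4-15 FREE]
Op 4: a = realloc(a, 8) -> a = 4; heap: [0-2 FREE][3-3 ALLOC][4-11 ALLOC][12-15 FREE]
Op 5: free(a) -> (freed a); heap: [0-2 FREE][3-3 ALLOC][4-15 FREE]
Op 6: c = malloc(2) -> c = 0; heap: [0-1 ALLOC][2-2 FREE][3-3 ALLOC][4-15 FREE]
Op 7: c = realloc(c, 2) -> c = 0; heap: [0-1 ALLOC][2-2 FREE][3-3 ALLOC][4-15 FREE]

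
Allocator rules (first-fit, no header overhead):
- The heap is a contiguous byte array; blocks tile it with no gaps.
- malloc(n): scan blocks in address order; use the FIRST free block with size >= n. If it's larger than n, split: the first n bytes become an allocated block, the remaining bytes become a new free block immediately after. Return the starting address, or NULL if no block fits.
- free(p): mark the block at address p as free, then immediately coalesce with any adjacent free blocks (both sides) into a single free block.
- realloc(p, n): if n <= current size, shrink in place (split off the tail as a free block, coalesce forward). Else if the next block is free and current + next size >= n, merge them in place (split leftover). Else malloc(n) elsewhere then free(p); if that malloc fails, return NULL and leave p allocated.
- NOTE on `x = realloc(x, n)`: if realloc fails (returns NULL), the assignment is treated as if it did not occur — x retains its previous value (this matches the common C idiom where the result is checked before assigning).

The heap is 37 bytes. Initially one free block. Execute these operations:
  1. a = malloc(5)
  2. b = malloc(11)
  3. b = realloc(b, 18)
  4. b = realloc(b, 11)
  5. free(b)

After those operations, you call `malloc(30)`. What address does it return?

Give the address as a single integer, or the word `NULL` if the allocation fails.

Op 1: a = malloc(5) -> a = 0; heap: [0-4 ALLOC][5-36 FREE]
Op 2: b = malloc(11) -> b = 5; heap: [0-4 ALLOC][5-15 ALLOC][16-36 FREE]
Op 3: b = realloc(b, 18) -> b = 5; heap: [0-4 ALLOC][5-22 ALLOC][23-36 FREE]
Op 4: b = realloc(b, 11) -> b = 5; heap: [0-4 ALLOC][5-15 ALLOC][16-36 FREE]
Op 5: free(b) -> (freed b); heap: [0-4 ALLOC][5-36 FREE]
malloc(30): first-fit scan over [0-4 ALLOC][5-36 FREE] -> 5

Answer: 5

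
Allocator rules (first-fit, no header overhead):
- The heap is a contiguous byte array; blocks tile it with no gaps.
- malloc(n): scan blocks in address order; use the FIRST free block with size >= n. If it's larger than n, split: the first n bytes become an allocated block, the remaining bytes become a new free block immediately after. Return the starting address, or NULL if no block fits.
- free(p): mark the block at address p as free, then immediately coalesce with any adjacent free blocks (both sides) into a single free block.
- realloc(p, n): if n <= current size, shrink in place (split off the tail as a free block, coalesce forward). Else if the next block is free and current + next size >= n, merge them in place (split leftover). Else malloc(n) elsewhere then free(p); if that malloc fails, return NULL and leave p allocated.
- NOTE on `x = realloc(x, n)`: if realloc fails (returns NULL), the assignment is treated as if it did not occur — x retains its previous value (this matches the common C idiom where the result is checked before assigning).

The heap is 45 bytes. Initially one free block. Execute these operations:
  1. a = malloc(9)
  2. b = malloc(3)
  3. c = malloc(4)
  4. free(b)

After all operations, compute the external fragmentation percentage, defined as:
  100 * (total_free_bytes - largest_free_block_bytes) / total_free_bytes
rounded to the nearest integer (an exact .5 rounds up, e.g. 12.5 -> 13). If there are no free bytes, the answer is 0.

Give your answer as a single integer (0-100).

Op 1: a = malloc(9) -> a = 0; heap: [0-8 ALLOC][9-44 FREE]
Op 2: b = malloc(3) -> b = 9; heap: [0-8 ALLOC][9-11 ALLOC][12-44 FREE]
Op 3: c = malloc(4) -> c = 12; heap: [0-8 ALLOC][9-11 ALLOC][12-15 ALLOC][16-44 FREE]
Op 4: free(b) -> (freed b); heap: [0-8 ALLOC][9-11 FREE][12-15 ALLOC][16-44 FREE]
Free blocks: [3 29] total_free=32 largest=29 -> 100*(32-29)/32 = 300/32 = 9.375 -> rounds to 9

Answer: 9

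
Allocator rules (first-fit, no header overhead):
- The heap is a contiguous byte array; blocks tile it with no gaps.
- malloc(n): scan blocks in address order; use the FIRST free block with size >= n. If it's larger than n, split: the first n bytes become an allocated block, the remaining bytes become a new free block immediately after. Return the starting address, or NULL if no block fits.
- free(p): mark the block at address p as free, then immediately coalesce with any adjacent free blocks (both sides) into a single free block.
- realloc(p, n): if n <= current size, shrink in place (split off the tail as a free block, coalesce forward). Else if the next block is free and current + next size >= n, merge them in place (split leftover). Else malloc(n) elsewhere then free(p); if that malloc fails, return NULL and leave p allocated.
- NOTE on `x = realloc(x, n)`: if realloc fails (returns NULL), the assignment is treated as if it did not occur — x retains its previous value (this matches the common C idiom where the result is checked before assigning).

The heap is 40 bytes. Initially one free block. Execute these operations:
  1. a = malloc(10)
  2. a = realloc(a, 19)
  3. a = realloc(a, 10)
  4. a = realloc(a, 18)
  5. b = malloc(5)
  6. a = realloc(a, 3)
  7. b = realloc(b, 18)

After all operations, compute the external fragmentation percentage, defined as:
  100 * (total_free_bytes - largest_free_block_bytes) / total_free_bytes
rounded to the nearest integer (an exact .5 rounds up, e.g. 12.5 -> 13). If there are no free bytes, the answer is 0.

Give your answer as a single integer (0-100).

Op 1: a = malloc(10) -> a = 0; heap: [0-9 ALLOC][10-39 FREE]
Op 2: a = realloc(a, 19) -> a = 0; heap: [0-18 ALLOC][19-39 FREE]
Op 3: a = realloc(a, 10) -> a = 0; heap: [0-9 ALLOC][10-39 FREE]
Op 4: a = realloc(a, 18) -> a = 0; heap: [0-17 ALLOC][18-39 FREE]
Op 5: b = malloc(5) -> b = 18; heap: [0-17 ALLOC][18-22 ALLOC][23-39 FREE]
Op 6: a = realloc(a, 3) -> a = 0; heap: [0-2 ALLOC][3-17 FREE][18-22 ALLOC][23-39 FREE]
Op 7: b = realloc(b, 18) -> b = 18; heap: [0-2 ALLOC][3-17 FREE][18-35 ALLOC][36-39 FREE]
Free blocks: [15 4] total_free=19 largest=15 -> 100*(19-15)/19 = 400/19 ≈ 21.053 -> rounds to 21

Answer: 21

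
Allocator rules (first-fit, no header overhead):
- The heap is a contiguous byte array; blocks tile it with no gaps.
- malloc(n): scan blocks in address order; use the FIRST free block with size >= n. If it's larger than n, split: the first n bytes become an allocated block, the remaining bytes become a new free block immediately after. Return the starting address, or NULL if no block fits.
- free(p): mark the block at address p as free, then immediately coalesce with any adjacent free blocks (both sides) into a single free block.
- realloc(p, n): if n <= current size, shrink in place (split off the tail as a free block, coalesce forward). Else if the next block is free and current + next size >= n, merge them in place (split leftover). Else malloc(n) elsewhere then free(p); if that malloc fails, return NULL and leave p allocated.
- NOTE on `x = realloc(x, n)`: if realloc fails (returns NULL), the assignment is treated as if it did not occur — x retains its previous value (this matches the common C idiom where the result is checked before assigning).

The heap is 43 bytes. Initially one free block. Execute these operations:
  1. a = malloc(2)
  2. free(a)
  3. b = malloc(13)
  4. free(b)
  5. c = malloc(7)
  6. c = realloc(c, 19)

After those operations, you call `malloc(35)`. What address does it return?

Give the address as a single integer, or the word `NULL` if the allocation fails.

Op 1: a = malloc(2) -> a = 0; heap: [0-1 ALLOC][2-42 FREE]
Op 2: free(a) -> (freed a); heap: [0-42 FREE]
Op 3: b = malloc(13) -> b = 0; heap: [0-12 ALLOC][13-42 FREE]
Op 4: free(b) -> (freed b); heap: [0-42 FREE]
Op 5: c = malloc(7) -> c = 0; heap: [0-6 ALLOC][7-42 FREE]
Op 6: c = realloc(c, 19) -> c = 0; heap: [0-18 ALLOC][19-42 FREE]
malloc(35): first-fit scan over [0-18 ALLOC][19-42 FREE] -> NULL

Answer: NULL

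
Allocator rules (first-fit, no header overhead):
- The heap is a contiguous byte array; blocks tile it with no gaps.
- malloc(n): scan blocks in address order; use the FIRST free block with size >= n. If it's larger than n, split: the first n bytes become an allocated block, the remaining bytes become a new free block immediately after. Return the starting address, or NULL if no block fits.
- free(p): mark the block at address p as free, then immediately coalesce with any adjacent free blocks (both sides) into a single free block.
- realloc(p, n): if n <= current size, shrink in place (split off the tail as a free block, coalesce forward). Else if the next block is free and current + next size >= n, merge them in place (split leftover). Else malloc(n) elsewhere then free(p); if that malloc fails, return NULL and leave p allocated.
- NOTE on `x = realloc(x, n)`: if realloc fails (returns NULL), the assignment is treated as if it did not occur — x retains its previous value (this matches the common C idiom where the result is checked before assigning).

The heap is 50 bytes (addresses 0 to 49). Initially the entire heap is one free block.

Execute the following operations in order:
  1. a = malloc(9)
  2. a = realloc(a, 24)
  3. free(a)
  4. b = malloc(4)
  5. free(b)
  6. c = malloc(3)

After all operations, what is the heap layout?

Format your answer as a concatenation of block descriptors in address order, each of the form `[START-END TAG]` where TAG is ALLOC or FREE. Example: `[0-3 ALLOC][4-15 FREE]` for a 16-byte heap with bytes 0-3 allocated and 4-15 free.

Answer: [0-2 ALLOC][3-49 FREE]

Derivation:
Op 1: a = malloc(9) -> a = 0; heap: [0-8 ALLOC][9-49 FREE]
Op 2: a = realloc(a, 24) -> a = 0; heap: [0-23 ALLOC][24-49 FREE]
Op 3: free(a) -> (freed a); heap: [0-49 FREE]
Op 4: b = malloc(4) -> b = 0; heap: [0-3 ALLOC][4-49 FREE]
Op 5: free(b) -> (freed b); heap: [0-49 FREE]
Op 6: c = malloc(3) -> c = 0; heap: [0-2 ALLOC][3-49 FREE]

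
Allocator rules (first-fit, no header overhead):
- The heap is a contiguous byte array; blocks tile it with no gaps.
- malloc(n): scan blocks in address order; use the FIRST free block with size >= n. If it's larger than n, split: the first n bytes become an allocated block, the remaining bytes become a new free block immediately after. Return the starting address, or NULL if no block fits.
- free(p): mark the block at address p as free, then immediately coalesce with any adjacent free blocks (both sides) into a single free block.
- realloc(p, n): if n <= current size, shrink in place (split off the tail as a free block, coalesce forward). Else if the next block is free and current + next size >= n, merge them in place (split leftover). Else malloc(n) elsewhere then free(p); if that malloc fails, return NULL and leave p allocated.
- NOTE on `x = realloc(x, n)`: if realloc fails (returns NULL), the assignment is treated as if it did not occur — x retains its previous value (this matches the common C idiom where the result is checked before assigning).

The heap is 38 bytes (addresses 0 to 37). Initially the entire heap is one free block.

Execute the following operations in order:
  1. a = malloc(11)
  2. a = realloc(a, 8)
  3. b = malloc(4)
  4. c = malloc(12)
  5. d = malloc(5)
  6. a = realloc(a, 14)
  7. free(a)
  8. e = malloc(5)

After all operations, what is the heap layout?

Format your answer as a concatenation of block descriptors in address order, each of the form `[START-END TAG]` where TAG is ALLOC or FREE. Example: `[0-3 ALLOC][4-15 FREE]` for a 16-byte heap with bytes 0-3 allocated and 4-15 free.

Op 1: a = malloc(11) -> a = 0; heap: [0-10 ALLOC][11-37 FREE]
Op 2: a = realloc(a, 8) -> a = 0; heap: [0-7 ALLOC][8-37 FREE]
Op 3: b = malloc(4) -> b = 8; heap: [0-7 ALLOC][8-11 ALLOC][12-37 FREE]
Op 4: c = malloc(12) -> c = 12; heap: [0-7 ALLOC][8-11 ALLOC][12-23 ALLOC][24-37 FREE]
Op 5: d = malloc(5) -> d = 24; heap: [0-7 ALLOC][8-11 ALLOC][12-23 ALLOC][24-28 ALLOC][29-37 FREE]
Op 6: a = realloc(a, 14) -> NULL (a unchanged); heap: [0-7 ALLOC][8-11 ALLOC][12-23 ALLOC][24-28 ALLOC][29-37 FREE]
Op 7: free(a) -> (freed a); heap: [0-7 FREE][8-11 ALLOC][12-23 ALLOC][24-28 ALLOC][29-37 FREE]
Op 8: e = malloc(5) -> e = 0; heap: [0-4 ALLOC][5-7 FREE][8-11 ALLOC][12-23 ALLOC][24-28 ALLOC][29-37 FREE]

Answer: [0-4 ALLOC][5-7 FREE][8-11 ALLOC][12-23 ALLOC][24-28 ALLOC][29-37 FREE]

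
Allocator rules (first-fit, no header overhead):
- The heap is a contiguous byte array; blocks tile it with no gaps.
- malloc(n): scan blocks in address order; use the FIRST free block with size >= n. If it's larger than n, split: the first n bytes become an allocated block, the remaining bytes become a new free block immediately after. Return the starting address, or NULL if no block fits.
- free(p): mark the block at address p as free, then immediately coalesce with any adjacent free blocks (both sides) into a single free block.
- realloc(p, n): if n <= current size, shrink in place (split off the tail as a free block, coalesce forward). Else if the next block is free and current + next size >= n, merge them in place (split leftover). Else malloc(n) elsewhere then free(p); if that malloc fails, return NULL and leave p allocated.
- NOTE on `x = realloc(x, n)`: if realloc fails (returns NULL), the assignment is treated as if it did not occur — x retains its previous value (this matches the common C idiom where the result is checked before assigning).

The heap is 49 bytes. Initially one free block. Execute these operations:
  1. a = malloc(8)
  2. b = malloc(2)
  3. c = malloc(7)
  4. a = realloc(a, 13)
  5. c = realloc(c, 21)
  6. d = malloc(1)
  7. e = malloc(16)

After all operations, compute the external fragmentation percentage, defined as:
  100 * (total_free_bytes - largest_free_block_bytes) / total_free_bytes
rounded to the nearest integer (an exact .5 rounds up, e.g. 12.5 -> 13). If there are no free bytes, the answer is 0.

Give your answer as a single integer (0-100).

Answer: 30

Derivation:
Op 1: a = malloc(8) -> a = 0; heap: [0-7 ALLOC][8-48 FREE]
Op 2: b = malloc(2) -> b = 8; heap: [0-7 ALLOC][8-9 ALLOC][10-48 FREE]
Op 3: c = malloc(7) -> c = 10; heap: [0-7 ALLOC][8-9 ALLOC][10-16 ALLOC][17-48 FREE]
Op 4: a = realloc(a, 13) -> a = 17; heap: [0-7 FREE][8-9 ALLOC][10-16 ALLOC][17-29 ALLOC][30-48 FREE]
Op 5: c = realloc(c, 21) -> NULL (c unchanged); heap: [0-7 FREE][8-9 ALLOC][10-16 ALLOC][17-29 ALLOC][30-48 FREE]
Op 6: d = malloc(1) -> d = 0; heap: [0-0 ALLOC][1-7 FREE][8-9 ALLOC][10-16 ALLOC][17-29 ALLOC][30-48 FREE]
Op 7: e = malloc(16) -> e = 30; heap: [0-0 ALLOC][1-7 FREE][8-9 ALLOC][10-16 ALLOC][17-29 ALLOC][30-45 ALLOC][46-48 FREE]
Free blocks: [7 3] total_free=10 largest=7 -> 100*(10-7)/10 = 300/10 = 30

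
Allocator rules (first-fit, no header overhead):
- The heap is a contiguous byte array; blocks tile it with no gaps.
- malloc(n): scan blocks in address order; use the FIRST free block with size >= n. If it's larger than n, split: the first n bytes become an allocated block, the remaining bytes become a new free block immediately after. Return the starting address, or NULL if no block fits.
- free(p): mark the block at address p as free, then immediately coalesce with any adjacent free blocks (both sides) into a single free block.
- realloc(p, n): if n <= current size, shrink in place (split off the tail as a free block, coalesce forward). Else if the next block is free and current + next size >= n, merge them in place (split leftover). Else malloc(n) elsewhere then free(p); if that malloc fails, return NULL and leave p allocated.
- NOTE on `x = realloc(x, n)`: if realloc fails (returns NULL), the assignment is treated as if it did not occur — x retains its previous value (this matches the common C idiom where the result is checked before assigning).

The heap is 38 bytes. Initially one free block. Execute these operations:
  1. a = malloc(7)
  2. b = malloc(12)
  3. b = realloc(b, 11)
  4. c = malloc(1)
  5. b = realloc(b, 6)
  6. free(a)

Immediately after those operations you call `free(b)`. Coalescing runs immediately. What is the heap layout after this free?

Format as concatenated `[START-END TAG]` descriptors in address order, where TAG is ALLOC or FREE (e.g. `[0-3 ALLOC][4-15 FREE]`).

Op 1: a = malloc(7) -> a = 0; heap: [0-6 ALLOC][7-37 FREE]
Op 2: b = malloc(12) -> b = 7; heap: [0-6 ALLOC][7-18 ALLOC][19-37 FREE]
Op 3: b = realloc(b, 11) -> b = 7; heap: [0-6 ALLOC][7-17 ALLOC][18-37 FREE]
Op 4: c = malloc(1) -> c = 18; heap: [0-6 ALLOC][7-17 ALLOC][18-18 ALLOC][19-37 FREE]
Op 5: b = realloc(b, 6) -> b = 7; heap: [0-6 ALLOC][7-12 ALLOC][13-17 FREE][18-18 ALLOC][19-37 FREE]
Op 6: free(a) -> (freed a); heap: [0-6 FREE][7-12 ALLOC][13-17 FREE][18-18 ALLOC][19-37 FREE]
free(b): b = 7 -> block [7-12 ALLOC]; mark free, coalesce with adjacent free neighbors -> [0-17 FREE][18-18 ALLOC][19-37 FREE]

Answer: [0-17 FREE][18-18 ALLOC][19-37 FREE]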